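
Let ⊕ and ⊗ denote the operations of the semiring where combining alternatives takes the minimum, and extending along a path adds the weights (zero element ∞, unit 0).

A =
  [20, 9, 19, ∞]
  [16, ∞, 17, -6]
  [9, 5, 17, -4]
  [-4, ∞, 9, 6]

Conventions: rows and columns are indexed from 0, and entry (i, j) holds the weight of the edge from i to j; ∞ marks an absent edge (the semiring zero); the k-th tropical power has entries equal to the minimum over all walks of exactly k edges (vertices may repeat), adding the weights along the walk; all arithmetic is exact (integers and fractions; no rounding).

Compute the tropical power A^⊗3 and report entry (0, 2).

A^⊗2:
  [25, 24, 26, 3]
  [-10, 22, 3, 0]
  [-8, 18, 5, -1]
  [2, 5, 15, 5]
A^⊗3:
  [-1, 31, 12, 9]
  [-4, -1, 9, -1]
  [-5, 1, 8, 1]
  [1, 11, 14, -1]
Key observation: the optimum is the walk 0->1->3->2, with weight 9 + (-6) + 9 = 12.
Optimal value attained by: walk 0->1->3->2.
Answer: (A^⊗3)[0][2] = 12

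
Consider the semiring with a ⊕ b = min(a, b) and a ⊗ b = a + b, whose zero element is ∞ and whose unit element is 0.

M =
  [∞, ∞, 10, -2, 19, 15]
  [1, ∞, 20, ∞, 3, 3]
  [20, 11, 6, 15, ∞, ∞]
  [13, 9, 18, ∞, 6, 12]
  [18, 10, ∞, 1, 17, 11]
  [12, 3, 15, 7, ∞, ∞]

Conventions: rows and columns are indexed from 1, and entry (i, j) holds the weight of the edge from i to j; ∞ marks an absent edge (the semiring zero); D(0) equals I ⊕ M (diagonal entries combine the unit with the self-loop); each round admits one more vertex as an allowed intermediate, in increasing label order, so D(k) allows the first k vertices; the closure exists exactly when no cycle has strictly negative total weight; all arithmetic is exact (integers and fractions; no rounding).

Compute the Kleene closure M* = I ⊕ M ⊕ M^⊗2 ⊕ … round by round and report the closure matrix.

D(0):
  [0, ∞, 10, -2, 19, 15]
  [1, 0, 20, ∞, 3, 3]
  [20, 11, 0, 15, ∞, ∞]
  [13, 9, 18, 0, 6, 12]
  [18, 10, ∞, 1, 0, 11]
  [12, 3, 15, 7, ∞, 0]
D(1):
  [0, ∞, 10, -2, 19, 15]
  [1, 0, 11, -1, 3, 3]
  [20, 11, 0, 15, 39, 35]
  [13, 9, 18, 0, 6, 12]
  [18, 10, 28, 1, 0, 11]
  [12, 3, 15, 7, 31, 0]
D(2):
  [0, ∞, 10, -2, 19, 15]
  [1, 0, 11, -1, 3, 3]
  [12, 11, 0, 10, 14, 14]
  [10, 9, 18, 0, 6, 12]
  [11, 10, 21, 1, 0, 11]
  [4, 3, 14, 2, 6, 0]
D(3):
  [0, 21, 10, -2, 19, 15]
  [1, 0, 11, -1, 3, 3]
  [12, 11, 0, 10, 14, 14]
  [10, 9, 18, 0, 6, 12]
  [11, 10, 21, 1, 0, 11]
  [4, 3, 14, 2, 6, 0]
D(4):
  [0, 7, 10, -2, 4, 10]
  [1, 0, 11, -1, 3, 3]
  [12, 11, 0, 10, 14, 14]
  [10, 9, 18, 0, 6, 12]
  [11, 10, 19, 1, 0, 11]
  [4, 3, 14, 2, 6, 0]
D(5):
  [0, 7, 10, -2, 4, 10]
  [1, 0, 11, -1, 3, 3]
  [12, 11, 0, 10, 14, 14]
  [10, 9, 18, 0, 6, 12]
  [11, 10, 19, 1, 0, 11]
  [4, 3, 14, 2, 6, 0]
D(6):
  [0, 7, 10, -2, 4, 10]
  [1, 0, 11, -1, 3, 3]
  [12, 11, 0, 10, 14, 14]
  [10, 9, 18, 0, 6, 12]
  [11, 10, 19, 1, 0, 11]
  [4, 3, 14, 2, 6, 0]
Answer: M* = [[0, 7, 10, -2, 4, 10], [1, 0, 11, -1, 3, 3], [12, 11, 0, 10, 14, 14], [10, 9, 18, 0, 6, 12], [11, 10, 19, 1, 0, 11], [4, 3, 14, 2, 6, 0]]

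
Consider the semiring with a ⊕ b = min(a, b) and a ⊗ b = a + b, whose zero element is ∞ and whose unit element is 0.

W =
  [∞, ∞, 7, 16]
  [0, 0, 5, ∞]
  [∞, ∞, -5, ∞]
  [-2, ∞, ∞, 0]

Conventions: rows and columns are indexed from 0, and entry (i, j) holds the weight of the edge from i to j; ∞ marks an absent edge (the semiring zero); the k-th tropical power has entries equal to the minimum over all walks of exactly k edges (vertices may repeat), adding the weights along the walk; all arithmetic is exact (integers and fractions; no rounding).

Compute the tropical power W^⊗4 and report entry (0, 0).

W^⊗2:
  [14, ∞, 2, 16]
  [0, 0, 0, 16]
  [∞, ∞, -10, ∞]
  [-2, ∞, 5, 0]
W^⊗3:
  [14, ∞, -3, 16]
  [0, 0, -5, 16]
  [∞, ∞, -15, ∞]
  [-2, ∞, 0, 0]
W^⊗4:
  [14, ∞, -8, 16]
  [0, 0, -10, 16]
  [∞, ∞, -20, ∞]
  [-2, ∞, -5, 0]
Key observation: the optimum is the walk 0->3->3->3->0, with weight 16 + 0 + 0 + (-2) = 14.
Optimal value attained by: walk 0->3->3->3->0.
Answer: (W^⊗4)[0][0] = 14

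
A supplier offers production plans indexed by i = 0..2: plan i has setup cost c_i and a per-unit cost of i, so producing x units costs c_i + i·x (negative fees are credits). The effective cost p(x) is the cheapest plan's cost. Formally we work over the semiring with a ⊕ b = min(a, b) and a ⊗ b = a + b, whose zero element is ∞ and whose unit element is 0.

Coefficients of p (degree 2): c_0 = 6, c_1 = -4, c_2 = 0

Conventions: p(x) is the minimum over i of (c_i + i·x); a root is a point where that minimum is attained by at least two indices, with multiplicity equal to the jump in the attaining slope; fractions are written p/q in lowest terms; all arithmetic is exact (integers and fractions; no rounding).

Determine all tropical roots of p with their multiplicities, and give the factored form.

hull edge (i=0, c=6) to (i=1, c=-4): slope -10, span 1
hull edge (i=1, c=-4) to (i=2, c=0): slope 4, span 1
Factored form: p(x) = 0 ⊗ (x ⊕ (-4)) ⊗ (x ⊕ 10)
Answer: roots = -4 (mult 1), 10 (mult 1)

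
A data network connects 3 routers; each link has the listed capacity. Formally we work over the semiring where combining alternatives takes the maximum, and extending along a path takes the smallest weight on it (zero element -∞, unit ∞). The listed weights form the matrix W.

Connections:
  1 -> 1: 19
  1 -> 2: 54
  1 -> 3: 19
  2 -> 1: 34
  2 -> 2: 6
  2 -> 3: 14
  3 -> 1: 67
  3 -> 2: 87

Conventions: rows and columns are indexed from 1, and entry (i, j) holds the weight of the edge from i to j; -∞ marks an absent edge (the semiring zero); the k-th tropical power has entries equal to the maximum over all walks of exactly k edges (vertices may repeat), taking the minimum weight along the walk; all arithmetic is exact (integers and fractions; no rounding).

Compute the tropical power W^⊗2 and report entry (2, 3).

W^⊗2:
  [34, 19, 19]
  [19, 34, 19]
  [34, 54, 19]
Key observation: the optimum is the walk 2->1->3, with weight 34 min 19 = 19.
Optimal value attained by: walk 2->1->3.
Answer: (W^⊗2)[2][3] = 19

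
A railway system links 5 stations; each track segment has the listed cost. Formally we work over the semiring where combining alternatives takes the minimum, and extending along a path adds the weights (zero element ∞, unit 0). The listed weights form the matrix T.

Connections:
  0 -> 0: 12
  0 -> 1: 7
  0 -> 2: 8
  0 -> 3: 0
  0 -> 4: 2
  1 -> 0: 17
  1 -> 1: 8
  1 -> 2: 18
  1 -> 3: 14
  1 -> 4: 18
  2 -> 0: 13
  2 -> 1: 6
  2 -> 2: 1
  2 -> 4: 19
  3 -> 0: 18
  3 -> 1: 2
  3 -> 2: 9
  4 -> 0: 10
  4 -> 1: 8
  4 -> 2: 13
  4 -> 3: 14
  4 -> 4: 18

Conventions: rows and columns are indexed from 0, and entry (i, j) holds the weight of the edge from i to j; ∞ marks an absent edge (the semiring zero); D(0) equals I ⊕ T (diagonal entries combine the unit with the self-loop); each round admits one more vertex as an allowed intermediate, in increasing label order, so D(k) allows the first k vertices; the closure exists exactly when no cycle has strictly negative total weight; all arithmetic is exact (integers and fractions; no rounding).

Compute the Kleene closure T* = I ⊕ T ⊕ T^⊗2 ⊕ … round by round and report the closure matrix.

D(0):
  [0, 7, 8, 0, 2]
  [17, 0, 18, 14, 18]
  [13, 6, 0, ∞, 19]
  [18, 2, 9, 0, ∞]
  [10, 8, 13, 14, 0]
D(1):
  [0, 7, 8, 0, 2]
  [17, 0, 18, 14, 18]
  [13, 6, 0, 13, 15]
  [18, 2, 9, 0, 20]
  [10, 8, 13, 10, 0]
D(2):
  [0, 7, 8, 0, 2]
  [17, 0, 18, 14, 18]
  [13, 6, 0, 13, 15]
  [18, 2, 9, 0, 20]
  [10, 8, 13, 10, 0]
D(3):
  [0, 7, 8, 0, 2]
  [17, 0, 18, 14, 18]
  [13, 6, 0, 13, 15]
  [18, 2, 9, 0, 20]
  [10, 8, 13, 10, 0]
D(4):
  [0, 2, 8, 0, 2]
  [17, 0, 18, 14, 18]
  [13, 6, 0, 13, 15]
  [18, 2, 9, 0, 20]
  [10, 8, 13, 10, 0]
D(5):
  [0, 2, 8, 0, 2]
  [17, 0, 18, 14, 18]
  [13, 6, 0, 13, 15]
  [18, 2, 9, 0, 20]
  [10, 8, 13, 10, 0]
Answer: T* = [[0, 2, 8, 0, 2], [17, 0, 18, 14, 18], [13, 6, 0, 13, 15], [18, 2, 9, 0, 20], [10, 8, 13, 10, 0]]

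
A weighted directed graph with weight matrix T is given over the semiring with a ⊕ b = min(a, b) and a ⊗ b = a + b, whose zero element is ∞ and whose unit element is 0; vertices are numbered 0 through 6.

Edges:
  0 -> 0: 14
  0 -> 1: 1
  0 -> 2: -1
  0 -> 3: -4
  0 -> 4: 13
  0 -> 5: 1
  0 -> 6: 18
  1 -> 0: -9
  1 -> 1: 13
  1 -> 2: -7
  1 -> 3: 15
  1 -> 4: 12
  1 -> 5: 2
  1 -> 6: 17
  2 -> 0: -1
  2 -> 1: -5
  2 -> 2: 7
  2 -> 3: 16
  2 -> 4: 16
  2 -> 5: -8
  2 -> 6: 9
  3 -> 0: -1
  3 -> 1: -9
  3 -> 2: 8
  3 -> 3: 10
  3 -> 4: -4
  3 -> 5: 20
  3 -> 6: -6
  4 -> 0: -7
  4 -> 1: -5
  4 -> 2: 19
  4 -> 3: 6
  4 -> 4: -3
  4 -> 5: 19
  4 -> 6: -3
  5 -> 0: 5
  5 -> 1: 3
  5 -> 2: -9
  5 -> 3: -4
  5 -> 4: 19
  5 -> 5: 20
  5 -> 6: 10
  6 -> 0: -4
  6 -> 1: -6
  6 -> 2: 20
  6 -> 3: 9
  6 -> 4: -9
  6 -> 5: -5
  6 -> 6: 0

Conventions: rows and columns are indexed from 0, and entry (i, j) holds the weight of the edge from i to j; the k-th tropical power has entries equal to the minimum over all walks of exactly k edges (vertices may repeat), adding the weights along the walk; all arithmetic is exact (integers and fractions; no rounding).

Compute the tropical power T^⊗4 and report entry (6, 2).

T^⊗2:
  [-8, -13, -8, -3, -8, -9, -10]
  [-8, -12, -10, -13, 4, -15, 2]
  [-14, -5, -17, -12, 0, -3, 2]
  [-18, -12, -16, -5, -15, -11, -7]
  [-14, -9, -12, -11, -12, -8, -6]
  [-10, -14, -4, 1, -8, -17, -10]
  [-16, -14, -14, -9, -12, -5, -12]
T^⊗3:
  [-22, -16, -20, -13, -19, -16, -11]
  [-21, -22, -24, -19, -17, -18, -19]
  [-18, -22, -15, -18, -16, -25, -18]
  [-22, -21, -20, -22, -18, -24, -18]
  [-19, -20, -17, -18, -15, -20, -17]
  [-23, -16, -26, -21, -19, -15, -11]
  [-23, -19, -21, -20, -21, -22, -15]
T^⊗4:
  [-26, -25, -25, -26, -22, -28, -22]
  [-31, -29, -29, -25, -28, -32, -25]
  [-31, -27, -34, -29, -27, -23, -24]
  [-30, -31, -33, -28, -27, -28, -28]
  [-29, -27, -29, -24, -26, -25, -24]
  [-27, -31, -24, -27, -25, -34, -27]
  [-28, -29, -31, -27, -24, -29, -26]
Key observation: the optimum is the walk 6->5->2->5->2, with weight (-5) + (-9) + (-8) + (-9) = -31.
Optimal value attained by: walk 6->5->2->5->2.
Answer: (T^⊗4)[6][2] = -31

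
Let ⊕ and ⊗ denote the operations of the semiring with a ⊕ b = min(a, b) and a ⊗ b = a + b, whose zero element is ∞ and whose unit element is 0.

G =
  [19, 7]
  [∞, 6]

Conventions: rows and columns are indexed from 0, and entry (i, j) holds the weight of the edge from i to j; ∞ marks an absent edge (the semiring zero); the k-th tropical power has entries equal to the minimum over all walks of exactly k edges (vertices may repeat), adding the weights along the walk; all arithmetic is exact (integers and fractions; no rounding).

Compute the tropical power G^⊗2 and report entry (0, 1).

G^⊗2:
  [38, 13]
  [∞, 12]
Key observation: the optimum is the walk 0->1->1, with weight 7 + 6 = 13.
Optimal value attained by: walk 0->1->1.
Answer: (G^⊗2)[0][1] = 13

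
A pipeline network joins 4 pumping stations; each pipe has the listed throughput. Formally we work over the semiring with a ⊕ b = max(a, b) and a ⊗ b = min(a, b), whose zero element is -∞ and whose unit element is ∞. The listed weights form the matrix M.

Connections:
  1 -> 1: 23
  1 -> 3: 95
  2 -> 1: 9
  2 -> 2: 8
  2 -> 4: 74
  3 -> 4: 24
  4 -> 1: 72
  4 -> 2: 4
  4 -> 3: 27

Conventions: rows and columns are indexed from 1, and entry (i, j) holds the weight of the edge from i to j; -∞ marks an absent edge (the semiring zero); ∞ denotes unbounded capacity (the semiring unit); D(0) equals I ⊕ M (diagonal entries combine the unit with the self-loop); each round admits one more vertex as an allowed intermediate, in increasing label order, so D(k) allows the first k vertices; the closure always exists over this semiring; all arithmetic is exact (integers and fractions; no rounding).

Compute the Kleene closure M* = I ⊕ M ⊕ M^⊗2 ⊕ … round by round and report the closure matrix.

D(0):
  [∞, -∞, 95, -∞]
  [9, ∞, -∞, 74]
  [-∞, -∞, ∞, 24]
  [72, 4, 27, ∞]
D(1):
  [∞, -∞, 95, -∞]
  [9, ∞, 9, 74]
  [-∞, -∞, ∞, 24]
  [72, 4, 72, ∞]
D(2):
  [∞, -∞, 95, -∞]
  [9, ∞, 9, 74]
  [-∞, -∞, ∞, 24]
  [72, 4, 72, ∞]
D(3):
  [∞, -∞, 95, 24]
  [9, ∞, 9, 74]
  [-∞, -∞, ∞, 24]
  [72, 4, 72, ∞]
D(4):
  [∞, 4, 95, 24]
  [72, ∞, 72, 74]
  [24, 4, ∞, 24]
  [72, 4, 72, ∞]
Answer: M* = [[∞, 4, 95, 24], [72, ∞, 72, 74], [24, 4, ∞, 24], [72, 4, 72, ∞]]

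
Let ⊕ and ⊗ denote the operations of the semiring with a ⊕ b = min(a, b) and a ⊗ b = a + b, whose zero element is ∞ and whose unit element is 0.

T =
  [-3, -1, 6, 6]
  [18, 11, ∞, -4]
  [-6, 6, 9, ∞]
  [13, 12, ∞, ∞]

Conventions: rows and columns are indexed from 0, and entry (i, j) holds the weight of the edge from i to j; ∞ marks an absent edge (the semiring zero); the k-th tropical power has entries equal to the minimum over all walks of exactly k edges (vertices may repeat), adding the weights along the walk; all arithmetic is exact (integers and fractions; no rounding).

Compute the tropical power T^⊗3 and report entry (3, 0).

T^⊗2:
  [-6, -4, 3, -5]
  [9, 8, 24, 7]
  [-9, -7, 0, 0]
  [10, 12, 19, 8]
T^⊗3:
  [-9, -7, 0, -8]
  [6, 8, 15, 4]
  [-12, -10, -3, -11]
  [7, 9, 16, 8]
Key observation: the optimum is the walk 3->0->0->0, with weight 13 + (-3) + (-3) = 7.
Optimal value attained by: walk 3->0->0->0.
Answer: (T^⊗3)[3][0] = 7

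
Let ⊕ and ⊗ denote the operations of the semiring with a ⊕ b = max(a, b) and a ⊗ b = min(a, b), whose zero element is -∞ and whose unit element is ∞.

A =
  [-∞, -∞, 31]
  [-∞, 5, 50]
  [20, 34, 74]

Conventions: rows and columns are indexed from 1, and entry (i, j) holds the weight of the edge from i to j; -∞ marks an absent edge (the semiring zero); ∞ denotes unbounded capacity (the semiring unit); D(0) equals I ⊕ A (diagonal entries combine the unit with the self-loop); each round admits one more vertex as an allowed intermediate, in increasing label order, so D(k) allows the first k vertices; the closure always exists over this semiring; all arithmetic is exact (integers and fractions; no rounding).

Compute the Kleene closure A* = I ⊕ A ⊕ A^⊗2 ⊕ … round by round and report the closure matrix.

D(0):
  [∞, -∞, 31]
  [-∞, ∞, 50]
  [20, 34, ∞]
D(1):
  [∞, -∞, 31]
  [-∞, ∞, 50]
  [20, 34, ∞]
D(2):
  [∞, -∞, 31]
  [-∞, ∞, 50]
  [20, 34, ∞]
D(3):
  [∞, 31, 31]
  [20, ∞, 50]
  [20, 34, ∞]
Answer: A* = [[∞, 31, 31], [20, ∞, 50], [20, 34, ∞]]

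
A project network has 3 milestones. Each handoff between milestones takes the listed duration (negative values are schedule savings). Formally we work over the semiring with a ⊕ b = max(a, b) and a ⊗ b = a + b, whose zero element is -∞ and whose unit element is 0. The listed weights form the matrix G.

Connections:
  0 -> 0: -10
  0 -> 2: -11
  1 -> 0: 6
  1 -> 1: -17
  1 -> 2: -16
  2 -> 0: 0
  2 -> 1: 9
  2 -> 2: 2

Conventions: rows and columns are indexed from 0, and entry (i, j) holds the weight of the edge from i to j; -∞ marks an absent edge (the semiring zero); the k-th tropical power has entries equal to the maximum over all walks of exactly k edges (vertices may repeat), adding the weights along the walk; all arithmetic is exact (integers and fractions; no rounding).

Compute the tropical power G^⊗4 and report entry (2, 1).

G^⊗2:
  [-11, -2, -9]
  [-4, -7, -5]
  [15, 11, 4]
G^⊗3:
  [4, 0, -7]
  [-1, 4, -3]
  [17, 13, 6]
G^⊗4:
  [6, 2, -5]
  [10, 6, -1]
  [19, 15, 8]
Key observation: the optimum is the walk 2->2->2->2->1, with weight 2 + 2 + 2 + 9 = 15.
Optimal value attained by: walk 2->2->2->2->1.
Answer: (G^⊗4)[2][1] = 15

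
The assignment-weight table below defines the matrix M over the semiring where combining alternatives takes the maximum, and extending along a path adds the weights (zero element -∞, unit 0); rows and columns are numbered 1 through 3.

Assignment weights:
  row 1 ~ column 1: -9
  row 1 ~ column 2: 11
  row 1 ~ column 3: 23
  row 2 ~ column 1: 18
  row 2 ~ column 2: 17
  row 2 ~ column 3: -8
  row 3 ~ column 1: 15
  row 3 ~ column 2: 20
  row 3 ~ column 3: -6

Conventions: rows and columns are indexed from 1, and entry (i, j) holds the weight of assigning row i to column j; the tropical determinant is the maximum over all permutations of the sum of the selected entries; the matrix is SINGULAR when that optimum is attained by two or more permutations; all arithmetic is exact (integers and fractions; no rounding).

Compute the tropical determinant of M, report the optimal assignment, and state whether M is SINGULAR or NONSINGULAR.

σ = (1, 2, 3): (-9) + 17 + (-6) = 2
σ = (1, 3, 2): (-9) + (-8) + 20 = 3
σ = (2, 1, 3): 11 + 18 + (-6) = 23
σ = (2, 3, 1): 11 + (-8) + 15 = 18
σ = (3, 1, 2): 23 + 18 + 20 = 61
σ = (3, 2, 1): 23 + 17 + 15 = 55
Optimal value attained by: σ = (3, 1, 2).
Answer: det⊕(M) = 61; verdict: NONSINGULAR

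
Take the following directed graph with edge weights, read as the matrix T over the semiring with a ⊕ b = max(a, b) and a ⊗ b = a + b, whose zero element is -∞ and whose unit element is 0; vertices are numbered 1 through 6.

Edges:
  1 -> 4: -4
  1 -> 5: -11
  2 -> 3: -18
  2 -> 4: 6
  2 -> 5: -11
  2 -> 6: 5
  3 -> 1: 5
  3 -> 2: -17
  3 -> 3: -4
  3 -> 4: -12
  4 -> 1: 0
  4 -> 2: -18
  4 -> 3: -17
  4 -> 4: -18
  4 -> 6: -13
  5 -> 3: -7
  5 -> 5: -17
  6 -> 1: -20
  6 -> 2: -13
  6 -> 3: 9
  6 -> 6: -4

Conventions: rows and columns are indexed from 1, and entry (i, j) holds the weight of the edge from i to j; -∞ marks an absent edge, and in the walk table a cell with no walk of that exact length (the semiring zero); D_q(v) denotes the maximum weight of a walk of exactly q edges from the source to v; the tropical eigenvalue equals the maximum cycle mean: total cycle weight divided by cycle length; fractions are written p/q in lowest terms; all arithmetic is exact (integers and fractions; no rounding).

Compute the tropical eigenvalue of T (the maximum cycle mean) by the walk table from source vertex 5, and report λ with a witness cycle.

q=0: [-∞, -∞, -∞, -∞, 0, -∞]
q=1: [-∞, -∞, -7, -∞, -17, -∞]
q=2: [-2, -24, -11, -19, -34, -∞]
q=3: [-6, -28, -15, -6, -13, -19]
q=4: [-6, -24, -10, -10, -17, -19]
q=5: [-5, -27, -10, -10, -17, -19]
q=6: [-5, -27, -10, -9, -16, -22]
Optimal cycle mean attained by: cycle 1->4->2->6->3->1, total (-4) + (-18) + 5 + 9 + 5, length 5.
Answer: λ = -3/5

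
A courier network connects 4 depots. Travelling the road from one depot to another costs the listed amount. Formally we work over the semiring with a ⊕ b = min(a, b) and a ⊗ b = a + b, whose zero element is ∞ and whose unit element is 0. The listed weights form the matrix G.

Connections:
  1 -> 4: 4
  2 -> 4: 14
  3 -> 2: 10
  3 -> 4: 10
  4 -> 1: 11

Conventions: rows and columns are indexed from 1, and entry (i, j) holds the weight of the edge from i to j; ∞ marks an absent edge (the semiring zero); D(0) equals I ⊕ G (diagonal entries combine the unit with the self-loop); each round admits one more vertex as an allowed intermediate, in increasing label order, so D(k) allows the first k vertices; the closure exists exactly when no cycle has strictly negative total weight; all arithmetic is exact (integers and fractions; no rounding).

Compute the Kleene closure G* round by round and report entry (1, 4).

D(0):
  [0, ∞, ∞, 4]
  [∞, 0, ∞, 14]
  [∞, 10, 0, 10]
  [11, ∞, ∞, 0]
D(1):
  [0, ∞, ∞, 4]
  [∞, 0, ∞, 14]
  [∞, 10, 0, 10]
  [11, ∞, ∞, 0]
D(2):
  [0, ∞, ∞, 4]
  [∞, 0, ∞, 14]
  [∞, 10, 0, 10]
  [11, ∞, ∞, 0]
D(3):
  [0, ∞, ∞, 4]
  [∞, 0, ∞, 14]
  [∞, 10, 0, 10]
  [11, ∞, ∞, 0]
D(4):
  [0, ∞, ∞, 4]
  [25, 0, ∞, 14]
  [21, 10, 0, 10]
  [11, ∞, ∞, 0]
Answer: G*[1][4] = 4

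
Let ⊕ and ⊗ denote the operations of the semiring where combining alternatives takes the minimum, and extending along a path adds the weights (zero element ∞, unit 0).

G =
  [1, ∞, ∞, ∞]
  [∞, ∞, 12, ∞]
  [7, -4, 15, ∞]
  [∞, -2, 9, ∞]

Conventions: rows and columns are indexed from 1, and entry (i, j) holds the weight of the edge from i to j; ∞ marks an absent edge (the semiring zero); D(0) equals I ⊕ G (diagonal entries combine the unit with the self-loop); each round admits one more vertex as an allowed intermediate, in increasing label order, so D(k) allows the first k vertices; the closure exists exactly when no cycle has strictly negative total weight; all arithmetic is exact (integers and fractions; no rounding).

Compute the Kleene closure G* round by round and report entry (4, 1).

D(0):
  [0, ∞, ∞, ∞]
  [∞, 0, 12, ∞]
  [7, -4, 0, ∞]
  [∞, -2, 9, 0]
D(1):
  [0, ∞, ∞, ∞]
  [∞, 0, 12, ∞]
  [7, -4, 0, ∞]
  [∞, -2, 9, 0]
D(2):
  [0, ∞, ∞, ∞]
  [∞, 0, 12, ∞]
  [7, -4, 0, ∞]
  [∞, -2, 9, 0]
D(3):
  [0, ∞, ∞, ∞]
  [19, 0, 12, ∞]
  [7, -4, 0, ∞]
  [16, -2, 9, 0]
D(4):
  [0, ∞, ∞, ∞]
  [19, 0, 12, ∞]
  [7, -4, 0, ∞]
  [16, -2, 9, 0]
Answer: G*[4][1] = 16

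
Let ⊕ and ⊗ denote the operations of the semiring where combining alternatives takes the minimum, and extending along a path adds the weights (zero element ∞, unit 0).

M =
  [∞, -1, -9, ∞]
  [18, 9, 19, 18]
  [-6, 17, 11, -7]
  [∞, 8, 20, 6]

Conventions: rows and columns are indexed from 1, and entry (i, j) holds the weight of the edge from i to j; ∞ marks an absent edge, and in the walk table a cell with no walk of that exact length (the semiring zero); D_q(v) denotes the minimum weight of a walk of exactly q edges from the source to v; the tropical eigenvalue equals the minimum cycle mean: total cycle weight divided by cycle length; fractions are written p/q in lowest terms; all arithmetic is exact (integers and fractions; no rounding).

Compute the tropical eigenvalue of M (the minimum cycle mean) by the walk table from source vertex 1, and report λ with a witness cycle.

q=0: [0, ∞, ∞, ∞]
q=1: [∞, -1, -9, ∞]
q=2: [-15, 8, 2, -16]
q=3: [-4, -16, -24, -10]
q=4: [-30, -7, -13, -31]
Optimal cycle mean attained by: cycle 1->3->1, total (-9) + (-6), length 2.
Answer: λ = -15/2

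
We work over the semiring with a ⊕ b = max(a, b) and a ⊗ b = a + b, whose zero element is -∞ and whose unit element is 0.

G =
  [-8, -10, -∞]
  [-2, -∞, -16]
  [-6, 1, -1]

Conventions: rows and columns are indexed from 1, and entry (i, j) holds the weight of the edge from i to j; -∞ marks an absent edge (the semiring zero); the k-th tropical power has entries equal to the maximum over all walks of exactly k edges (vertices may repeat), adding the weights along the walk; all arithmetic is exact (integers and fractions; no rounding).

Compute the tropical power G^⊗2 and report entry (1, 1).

G^⊗2:
  [-12, -18, -26]
  [-10, -12, -17]
  [-1, 0, -2]
Key observation: the optimum is the walk 1->2->1, with weight (-10) + (-2) = -12.
Optimal value attained by: walk 1->2->1.
Answer: (G^⊗2)[1][1] = -12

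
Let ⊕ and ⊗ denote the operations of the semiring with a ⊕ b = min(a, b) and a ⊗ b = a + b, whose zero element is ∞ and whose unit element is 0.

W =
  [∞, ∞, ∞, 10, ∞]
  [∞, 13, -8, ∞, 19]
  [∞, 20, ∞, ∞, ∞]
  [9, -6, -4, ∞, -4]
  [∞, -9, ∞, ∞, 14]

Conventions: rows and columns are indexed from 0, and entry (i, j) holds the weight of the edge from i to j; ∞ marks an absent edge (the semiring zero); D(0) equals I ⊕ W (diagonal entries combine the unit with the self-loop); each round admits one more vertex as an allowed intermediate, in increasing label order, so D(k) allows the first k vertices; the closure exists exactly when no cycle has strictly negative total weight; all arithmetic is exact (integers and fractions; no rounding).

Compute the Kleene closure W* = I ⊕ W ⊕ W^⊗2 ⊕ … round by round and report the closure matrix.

D(0):
  [0, ∞, ∞, 10, ∞]
  [∞, 0, -8, ∞, 19]
  [∞, 20, 0, ∞, ∞]
  [9, -6, -4, 0, -4]
  [∞, -9, ∞, ∞, 0]
D(1):
  [0, ∞, ∞, 10, ∞]
  [∞, 0, -8, ∞, 19]
  [∞, 20, 0, ∞, ∞]
  [9, -6, -4, 0, -4]
  [∞, -9, ∞, ∞, 0]
D(2):
  [0, ∞, ∞, 10, ∞]
  [∞, 0, -8, ∞, 19]
  [∞, 20, 0, ∞, 39]
  [9, -6, -14, 0, -4]
  [∞, -9, -17, ∞, 0]
D(3):
  [0, ∞, ∞, 10, ∞]
  [∞, 0, -8, ∞, 19]
  [∞, 20, 0, ∞, 39]
  [9, -6, -14, 0, -4]
  [∞, -9, -17, ∞, 0]
D(4):
  [0, 4, -4, 10, 6]
  [∞, 0, -8, ∞, 19]
  [∞, 20, 0, ∞, 39]
  [9, -6, -14, 0, -4]
  [∞, -9, -17, ∞, 0]
D(5):
  [0, -3, -11, 10, 6]
  [∞, 0, -8, ∞, 19]
  [∞, 20, 0, ∞, 39]
  [9, -13, -21, 0, -4]
  [∞, -9, -17, ∞, 0]
Answer: W* = [[0, -3, -11, 10, 6], [∞, 0, -8, ∞, 19], [∞, 20, 0, ∞, 39], [9, -13, -21, 0, -4], [∞, -9, -17, ∞, 0]]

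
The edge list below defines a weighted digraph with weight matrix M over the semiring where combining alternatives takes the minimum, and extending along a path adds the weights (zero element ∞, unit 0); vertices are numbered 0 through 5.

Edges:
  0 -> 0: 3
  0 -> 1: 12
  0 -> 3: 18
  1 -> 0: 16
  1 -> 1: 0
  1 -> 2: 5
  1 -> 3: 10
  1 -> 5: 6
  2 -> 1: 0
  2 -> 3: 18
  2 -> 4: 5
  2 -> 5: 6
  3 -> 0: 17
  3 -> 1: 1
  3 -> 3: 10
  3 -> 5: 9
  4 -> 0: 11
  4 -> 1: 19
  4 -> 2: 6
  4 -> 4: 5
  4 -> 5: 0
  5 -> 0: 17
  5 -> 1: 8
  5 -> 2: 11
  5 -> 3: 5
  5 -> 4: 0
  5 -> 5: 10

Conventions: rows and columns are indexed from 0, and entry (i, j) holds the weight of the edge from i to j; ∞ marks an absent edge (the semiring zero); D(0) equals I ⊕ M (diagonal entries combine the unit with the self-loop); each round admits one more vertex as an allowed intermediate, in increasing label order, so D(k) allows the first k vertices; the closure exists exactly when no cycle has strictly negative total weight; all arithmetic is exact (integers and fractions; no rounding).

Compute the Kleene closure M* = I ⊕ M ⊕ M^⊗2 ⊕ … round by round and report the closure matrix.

D(0):
  [0, 12, ∞, 18, ∞, ∞]
  [16, 0, 5, 10, ∞, 6]
  [∞, 0, 0, 18, 5, 6]
  [17, 1, ∞, 0, ∞, 9]
  [11, 19, 6, ∞, 0, 0]
  [17, 8, 11, 5, 0, 0]
D(1):
  [0, 12, ∞, 18, ∞, ∞]
  [16, 0, 5, 10, ∞, 6]
  [∞, 0, 0, 18, 5, 6]
  [17, 1, ∞, 0, ∞, 9]
  [11, 19, 6, 29, 0, 0]
  [17, 8, 11, 5, 0, 0]
D(2):
  [0, 12, 17, 18, ∞, 18]
  [16, 0, 5, 10, ∞, 6]
  [16, 0, 0, 10, 5, 6]
  [17, 1, 6, 0, ∞, 7]
  [11, 19, 6, 29, 0, 0]
  [17, 8, 11, 5, 0, 0]
D(3):
  [0, 12, 17, 18, 22, 18]
  [16, 0, 5, 10, 10, 6]
  [16, 0, 0, 10, 5, 6]
  [17, 1, 6, 0, 11, 7]
  [11, 6, 6, 16, 0, 0]
  [17, 8, 11, 5, 0, 0]
D(4):
  [0, 12, 17, 18, 22, 18]
  [16, 0, 5, 10, 10, 6]
  [16, 0, 0, 10, 5, 6]
  [17, 1, 6, 0, 11, 7]
  [11, 6, 6, 16, 0, 0]
  [17, 6, 11, 5, 0, 0]
D(5):
  [0, 12, 17, 18, 22, 18]
  [16, 0, 5, 10, 10, 6]
  [16, 0, 0, 10, 5, 5]
  [17, 1, 6, 0, 11, 7]
  [11, 6, 6, 16, 0, 0]
  [11, 6, 6, 5, 0, 0]
D(6):
  [0, 12, 17, 18, 18, 18]
  [16, 0, 5, 10, 6, 6]
  [16, 0, 0, 10, 5, 5]
  [17, 1, 6, 0, 7, 7]
  [11, 6, 6, 5, 0, 0]
  [11, 6, 6, 5, 0, 0]
Answer: M* = [[0, 12, 17, 18, 18, 18], [16, 0, 5, 10, 6, 6], [16, 0, 0, 10, 5, 5], [17, 1, 6, 0, 7, 7], [11, 6, 6, 5, 0, 0], [11, 6, 6, 5, 0, 0]]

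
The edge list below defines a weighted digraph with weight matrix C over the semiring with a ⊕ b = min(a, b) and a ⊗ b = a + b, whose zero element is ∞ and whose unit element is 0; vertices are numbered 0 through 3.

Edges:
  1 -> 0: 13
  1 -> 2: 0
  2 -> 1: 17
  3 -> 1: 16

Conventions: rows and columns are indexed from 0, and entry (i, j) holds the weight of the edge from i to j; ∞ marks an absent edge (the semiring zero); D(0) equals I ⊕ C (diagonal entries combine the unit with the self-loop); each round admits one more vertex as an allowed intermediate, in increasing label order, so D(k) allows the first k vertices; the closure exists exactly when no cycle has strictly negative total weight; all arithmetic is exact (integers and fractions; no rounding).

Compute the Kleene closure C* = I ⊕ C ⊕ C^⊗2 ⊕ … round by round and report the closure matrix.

D(0):
  [0, ∞, ∞, ∞]
  [13, 0, 0, ∞]
  [∞, 17, 0, ∞]
  [∞, 16, ∞, 0]
D(1):
  [0, ∞, ∞, ∞]
  [13, 0, 0, ∞]
  [∞, 17, 0, ∞]
  [∞, 16, ∞, 0]
D(2):
  [0, ∞, ∞, ∞]
  [13, 0, 0, ∞]
  [30, 17, 0, ∞]
  [29, 16, 16, 0]
D(3):
  [0, ∞, ∞, ∞]
  [13, 0, 0, ∞]
  [30, 17, 0, ∞]
  [29, 16, 16, 0]
D(4):
  [0, ∞, ∞, ∞]
  [13, 0, 0, ∞]
  [30, 17, 0, ∞]
  [29, 16, 16, 0]
Answer: C* = [[0, ∞, ∞, ∞], [13, 0, 0, ∞], [30, 17, 0, ∞], [29, 16, 16, 0]]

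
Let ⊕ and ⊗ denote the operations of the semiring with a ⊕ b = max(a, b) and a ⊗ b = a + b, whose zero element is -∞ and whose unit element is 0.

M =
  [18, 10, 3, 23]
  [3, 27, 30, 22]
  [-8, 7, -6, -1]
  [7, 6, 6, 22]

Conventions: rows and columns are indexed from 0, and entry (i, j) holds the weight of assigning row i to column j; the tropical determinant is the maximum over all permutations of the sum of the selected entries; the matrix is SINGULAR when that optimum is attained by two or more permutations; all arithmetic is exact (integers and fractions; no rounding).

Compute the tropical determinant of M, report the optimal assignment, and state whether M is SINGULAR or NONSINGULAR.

σ = (0, 1, 2, 3): 18 + 27 + (-6) + 22 = 61
σ = (0, 1, 3, 2): 18 + 27 + (-1) + 6 = 50
σ = (0, 2, 1, 3): 18 + 30 + 7 + 22 = 77
σ = (0, 2, 3, 1): 18 + 30 + (-1) + 6 = 53
σ = (0, 3, 1, 2): 18 + 22 + 7 + 6 = 53
σ = (0, 3, 2, 1): 18 + 22 + (-6) + 6 = 40
σ = (1, 0, 2, 3): 10 + 3 + (-6) + 22 = 29
σ = (1, 0, 3, 2): 10 + 3 + (-1) + 6 = 18
σ = (1, 2, 0, 3): 10 + 30 + (-8) + 22 = 54
σ = (1, 2, 3, 0): 10 + 30 + (-1) + 7 = 46
σ = (1, 3, 0, 2): 10 + 22 + (-8) + 6 = 30
σ = (1, 3, 2, 0): 10 + 22 + (-6) + 7 = 33
σ = (2, 0, 1, 3): 3 + 3 + 7 + 22 = 35
σ = (2, 0, 3, 1): 3 + 3 + (-1) + 6 = 11
σ = (2, 1, 0, 3): 3 + 27 + (-8) + 22 = 44
σ = (2, 1, 3, 0): 3 + 27 + (-1) + 7 = 36
σ = (2, 3, 0, 1): 3 + 22 + (-8) + 6 = 23
σ = (2, 3, 1, 0): 3 + 22 + 7 + 7 = 39
σ = (3, 0, 1, 2): 23 + 3 + 7 + 6 = 39
σ = (3, 0, 2, 1): 23 + 3 + (-6) + 6 = 26
σ = (3, 1, 0, 2): 23 + 27 + (-8) + 6 = 48
σ = (3, 1, 2, 0): 23 + 27 + (-6) + 7 = 51
σ = (3, 2, 0, 1): 23 + 30 + (-8) + 6 = 51
σ = (3, 2, 1, 0): 23 + 30 + 7 + 7 = 67
Optimal value attained by: σ = (0, 2, 1, 3).
Answer: det⊕(M) = 77; verdict: NONSINGULAR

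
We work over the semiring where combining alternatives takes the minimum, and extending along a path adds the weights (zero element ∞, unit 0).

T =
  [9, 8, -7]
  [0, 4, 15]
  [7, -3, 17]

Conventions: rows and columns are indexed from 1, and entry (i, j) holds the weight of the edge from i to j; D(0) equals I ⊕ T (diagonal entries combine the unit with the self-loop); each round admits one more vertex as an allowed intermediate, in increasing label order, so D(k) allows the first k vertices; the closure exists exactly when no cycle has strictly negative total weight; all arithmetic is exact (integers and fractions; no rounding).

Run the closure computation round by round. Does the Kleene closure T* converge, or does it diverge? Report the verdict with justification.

D(0):
  [0, 8, -7]
  [0, 0, 15]
  [7, -3, 0]
D(1):
  [0, 8, -7]
  [0, 0, -7]
  [7, -3, 0]
Detection: at round 2, diagonal entry (3, 3) turns strictly negative.
Key observation: the cycle 3->2->1->3 has total weight (-3) + 0 + (-7), which is strictly negative.
Answer: DIVERGES — negative cycle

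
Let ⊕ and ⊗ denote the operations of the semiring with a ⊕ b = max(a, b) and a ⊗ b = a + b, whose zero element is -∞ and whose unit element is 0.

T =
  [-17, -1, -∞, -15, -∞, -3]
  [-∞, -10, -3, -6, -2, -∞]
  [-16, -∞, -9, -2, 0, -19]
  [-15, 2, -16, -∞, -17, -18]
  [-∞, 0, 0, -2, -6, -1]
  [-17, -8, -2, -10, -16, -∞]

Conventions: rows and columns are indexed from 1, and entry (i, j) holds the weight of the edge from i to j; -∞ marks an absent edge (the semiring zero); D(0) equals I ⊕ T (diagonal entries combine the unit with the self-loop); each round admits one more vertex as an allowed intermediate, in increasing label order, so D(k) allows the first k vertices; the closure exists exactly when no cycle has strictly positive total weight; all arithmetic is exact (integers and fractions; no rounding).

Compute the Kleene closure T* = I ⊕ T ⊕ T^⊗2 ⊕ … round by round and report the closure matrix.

D(0):
  [0, -1, -∞, -15, -∞, -3]
  [-∞, 0, -3, -6, -2, -∞]
  [-16, -∞, 0, -2, 0, -19]
  [-15, 2, -16, 0, -17, -18]
  [-∞, 0, 0, -2, 0, -1]
  [-17, -8, -2, -10, -16, 0]
D(1):
  [0, -1, -∞, -15, -∞, -3]
  [-∞, 0, -3, -6, -2, -∞]
  [-16, -17, 0, -2, 0, -19]
  [-15, 2, -16, 0, -17, -18]
  [-∞, 0, 0, -2, 0, -1]
  [-17, -8, -2, -10, -16, 0]
D(2):
  [0, -1, -4, -7, -3, -3]
  [-∞, 0, -3, -6, -2, -∞]
  [-16, -17, 0, -2, 0, -19]
  [-15, 2, -1, 0, 0, -18]
  [-∞, 0, 0, -2, 0, -1]
  [-17, -8, -2, -10, -10, 0]
D(3):
  [0, -1, -4, -6, -3, -3]
  [-19, 0, -3, -5, -2, -22]
  [-16, -17, 0, -2, 0, -19]
  [-15, 2, -1, 0, 0, -18]
  [-16, 0, 0, -2, 0, -1]
  [-17, -8, -2, -4, -2, 0]
D(4):
  [0, -1, -4, -6, -3, -3]
  [-19, 0, -3, -5, -2, -22]
  [-16, 0, 0, -2, 0, -19]
  [-15, 2, -1, 0, 0, -18]
  [-16, 0, 0, -2, 0, -1]
  [-17, -2, -2, -4, -2, 0]
D(5):
  [0, -1, -3, -5, -3, -3]
  [-18, 0, -2, -4, -2, -3]
  [-16, 0, 0, -2, 0, -1]
  [-15, 2, 0, 0, 0, -1]
  [-16, 0, 0, -2, 0, -1]
  [-17, -2, -2, -4, -2, 0]
D(6):
  [0, -1, -3, -5, -3, -3]
  [-18, 0, -2, -4, -2, -3]
  [-16, 0, 0, -2, 0, -1]
  [-15, 2, 0, 0, 0, -1]
  [-16, 0, 0, -2, 0, -1]
  [-17, -2, -2, -4, -2, 0]
Answer: T* = [[0, -1, -3, -5, -3, -3], [-18, 0, -2, -4, -2, -3], [-16, 0, 0, -2, 0, -1], [-15, 2, 0, 0, 0, -1], [-16, 0, 0, -2, 0, -1], [-17, -2, -2, -4, -2, 0]]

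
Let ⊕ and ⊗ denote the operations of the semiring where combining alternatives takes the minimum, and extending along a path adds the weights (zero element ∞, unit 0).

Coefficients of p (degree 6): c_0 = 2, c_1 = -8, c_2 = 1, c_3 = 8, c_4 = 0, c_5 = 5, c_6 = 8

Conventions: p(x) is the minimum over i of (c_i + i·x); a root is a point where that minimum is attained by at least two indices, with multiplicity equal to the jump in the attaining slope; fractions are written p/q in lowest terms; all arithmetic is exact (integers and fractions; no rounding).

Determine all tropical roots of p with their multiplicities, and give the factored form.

hull edge (i=0, c=2) to (i=1, c=-8): slope -10, span 1
hull edge (i=1, c=-8) to (i=4, c=0): slope 8/3, span 3
hull edge (i=4, c=0) to (i=6, c=8): slope 4, span 2
Factored form: p(x) = 8 ⊗ (x ⊕ (-4)) ⊗ (x ⊕ (-4)) ⊗ (x ⊕ (-8/3)) ⊗ (x ⊕ (-8/3)) ⊗ (x ⊕ (-8/3)) ⊗ (x ⊕ 10)
Answer: roots = -4 (mult 2), -8/3 (mult 3), 10 (mult 1)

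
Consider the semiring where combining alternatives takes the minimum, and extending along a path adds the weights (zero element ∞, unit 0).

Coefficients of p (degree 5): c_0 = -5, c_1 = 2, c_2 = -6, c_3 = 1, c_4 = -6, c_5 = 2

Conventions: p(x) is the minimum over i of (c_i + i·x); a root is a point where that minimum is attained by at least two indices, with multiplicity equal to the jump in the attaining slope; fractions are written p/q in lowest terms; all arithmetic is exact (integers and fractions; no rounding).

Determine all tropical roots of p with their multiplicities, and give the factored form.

hull edge (i=0, c=-5) to (i=2, c=-6): slope -1/2, span 2
hull edge (i=2, c=-6) to (i=4, c=-6): slope 0, span 2
hull edge (i=4, c=-6) to (i=5, c=2): slope 8, span 1
Factored form: p(x) = 2 ⊗ (x ⊕ (-8)) ⊗ (x ⊕ 0) ⊗ (x ⊕ 0) ⊗ (x ⊕ 1/2) ⊗ (x ⊕ 1/2)
Answer: roots = -8 (mult 1), 0 (mult 2), 1/2 (mult 2)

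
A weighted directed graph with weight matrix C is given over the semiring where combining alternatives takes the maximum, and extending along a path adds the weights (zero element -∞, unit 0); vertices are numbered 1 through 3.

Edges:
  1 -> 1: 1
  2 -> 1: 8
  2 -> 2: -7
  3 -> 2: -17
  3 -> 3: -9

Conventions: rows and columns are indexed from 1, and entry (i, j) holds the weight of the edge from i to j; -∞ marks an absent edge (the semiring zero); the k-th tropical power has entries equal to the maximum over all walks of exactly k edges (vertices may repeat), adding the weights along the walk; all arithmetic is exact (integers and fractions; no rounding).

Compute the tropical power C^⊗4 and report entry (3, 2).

C^⊗2:
  [2, -∞, -∞]
  [9, -14, -∞]
  [-9, -24, -18]
C^⊗3:
  [3, -∞, -∞]
  [10, -21, -∞]
  [-8, -31, -27]
C^⊗4:
  [4, -∞, -∞]
  [11, -28, -∞]
  [-7, -38, -36]
Key observation: the optimum is the walk 3->2->2->2->2, with weight (-17) + (-7) + (-7) + (-7) = -38.
Optimal value attained by: walk 3->2->2->2->2.
Answer: (C^⊗4)[3][2] = -38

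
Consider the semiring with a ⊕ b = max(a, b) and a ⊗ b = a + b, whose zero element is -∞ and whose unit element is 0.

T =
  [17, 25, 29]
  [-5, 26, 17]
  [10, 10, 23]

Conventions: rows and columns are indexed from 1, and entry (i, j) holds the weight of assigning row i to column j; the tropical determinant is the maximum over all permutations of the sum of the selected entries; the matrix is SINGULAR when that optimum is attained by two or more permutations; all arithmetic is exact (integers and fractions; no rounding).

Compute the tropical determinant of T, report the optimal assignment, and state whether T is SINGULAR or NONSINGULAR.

σ = (1, 2, 3): 17 + 26 + 23 = 66
σ = (1, 3, 2): 17 + 17 + 10 = 44
σ = (2, 1, 3): 25 + (-5) + 23 = 43
σ = (2, 3, 1): 25 + 17 + 10 = 52
σ = (3, 1, 2): 29 + (-5) + 10 = 34
σ = (3, 2, 1): 29 + 26 + 10 = 65
Optimal value attained by: σ = (1, 2, 3).
Answer: det⊕(T) = 66; verdict: NONSINGULAR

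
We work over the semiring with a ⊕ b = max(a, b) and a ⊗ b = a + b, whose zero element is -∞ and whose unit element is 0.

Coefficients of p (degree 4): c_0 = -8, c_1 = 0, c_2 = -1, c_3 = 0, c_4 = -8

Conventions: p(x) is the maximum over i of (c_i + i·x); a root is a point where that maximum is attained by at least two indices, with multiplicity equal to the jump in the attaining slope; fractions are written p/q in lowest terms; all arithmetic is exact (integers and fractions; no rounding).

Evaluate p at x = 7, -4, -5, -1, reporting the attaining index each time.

p(7) = max(-8+0·7=-8, 0+1·7=7, -1+2·7=13, 0+3·7=21, -8+4·7=20) = 21 (attained by i=3)
p(-4) = max(-8+0·(-4)=-8, 0+1·(-4)=-4, -1+2·(-4)=-9, 0+3·(-4)=-12, -8+4·(-4)=-24) = -4 (attained by i=1)
p(-5) = max(-8+0·(-5)=-8, 0+1·(-5)=-5, -1+2·(-5)=-11, 0+3·(-5)=-15, -8+4·(-5)=-28) = -5 (attained by i=1)
p(-1) = max(-8+0·(-1)=-8, 0+1·(-1)=-1, -1+2·(-1)=-3, 0+3·(-1)=-3, -8+4·(-1)=-12) = -1 (attained by i=1)
Answer: p(7) = 21; p(-4) = -4; p(-5) = -5; p(-1) = -1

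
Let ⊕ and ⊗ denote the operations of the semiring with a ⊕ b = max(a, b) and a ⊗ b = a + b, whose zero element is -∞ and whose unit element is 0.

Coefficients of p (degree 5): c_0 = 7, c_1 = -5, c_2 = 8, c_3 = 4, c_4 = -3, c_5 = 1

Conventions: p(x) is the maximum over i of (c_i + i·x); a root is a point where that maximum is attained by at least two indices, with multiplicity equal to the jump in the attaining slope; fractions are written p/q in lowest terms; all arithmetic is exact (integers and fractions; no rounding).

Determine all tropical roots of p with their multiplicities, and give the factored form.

hull edge (i=0, c=7) to (i=2, c=8): slope 1/2, span 2
hull edge (i=2, c=8) to (i=5, c=1): slope -7/3, span 3
Factored form: p(x) = 1 ⊗ (x ⊕ (-1/2)) ⊗ (x ⊕ (-1/2)) ⊗ (x ⊕ 7/3) ⊗ (x ⊕ 7/3) ⊗ (x ⊕ 7/3)
Answer: roots = -1/2 (mult 2), 7/3 (mult 3)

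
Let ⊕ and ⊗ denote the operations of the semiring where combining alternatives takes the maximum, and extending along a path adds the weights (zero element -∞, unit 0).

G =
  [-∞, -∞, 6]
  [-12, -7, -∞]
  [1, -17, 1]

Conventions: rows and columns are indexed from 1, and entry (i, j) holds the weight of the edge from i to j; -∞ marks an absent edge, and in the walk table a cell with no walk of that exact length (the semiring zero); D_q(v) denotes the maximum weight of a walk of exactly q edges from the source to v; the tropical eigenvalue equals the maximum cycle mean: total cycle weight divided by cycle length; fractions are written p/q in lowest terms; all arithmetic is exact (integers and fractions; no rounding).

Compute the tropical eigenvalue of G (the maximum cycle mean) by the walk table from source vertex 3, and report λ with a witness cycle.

q=0: [-∞, -∞, 0]
q=1: [1, -17, 1]
q=2: [2, -16, 7]
q=3: [8, -10, 8]
Optimal cycle mean attained by: cycle 1->3->1, total 6 + 1, length 2.
Answer: λ = 7/2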